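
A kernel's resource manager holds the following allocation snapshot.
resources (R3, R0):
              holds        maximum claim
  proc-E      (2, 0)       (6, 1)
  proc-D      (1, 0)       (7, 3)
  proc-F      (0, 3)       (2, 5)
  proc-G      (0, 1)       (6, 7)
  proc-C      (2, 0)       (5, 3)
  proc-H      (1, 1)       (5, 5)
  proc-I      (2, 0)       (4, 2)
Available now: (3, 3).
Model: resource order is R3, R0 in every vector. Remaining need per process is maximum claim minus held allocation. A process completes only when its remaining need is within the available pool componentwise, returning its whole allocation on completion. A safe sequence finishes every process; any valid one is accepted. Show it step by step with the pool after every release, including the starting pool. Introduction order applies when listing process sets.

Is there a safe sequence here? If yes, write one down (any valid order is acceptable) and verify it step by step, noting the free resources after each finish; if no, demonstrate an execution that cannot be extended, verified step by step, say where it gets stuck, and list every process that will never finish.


SAFE. One safe sequence: proc-C, proc-E, proc-F, proc-G, proc-D, proc-I, proc-H.
Key observation: reading the order forward, proc-C is the first process whose need (3, 3) meets the free pool (3, 3) exactly on a resource it requests.
Check, step by step:
  pool = (3, 3)
  proc-C: need (3, 3) fits (3, 3); releases (2, 0), pool now (5, 3)
  proc-E: need (4, 1) fits (5, 3); releases (2, 0), pool now (7, 3)
  proc-F: need (2, 2) fits (7, 3); releases (0, 3), pool now (7, 6)
  proc-G: need (6, 6) fits (7, 6); releases (0, 1), pool now (7, 7)
  proc-D: need (6, 3) fits (7, 7); releases (1, 0), pool now (8, 7)
  proc-I: need (2, 2) fits (8, 7); releases (2, 0), pool now (10, 7)
  proc-H: need (4, 4) fits (10, 7); releases (1, 1), pool now (11, 8)


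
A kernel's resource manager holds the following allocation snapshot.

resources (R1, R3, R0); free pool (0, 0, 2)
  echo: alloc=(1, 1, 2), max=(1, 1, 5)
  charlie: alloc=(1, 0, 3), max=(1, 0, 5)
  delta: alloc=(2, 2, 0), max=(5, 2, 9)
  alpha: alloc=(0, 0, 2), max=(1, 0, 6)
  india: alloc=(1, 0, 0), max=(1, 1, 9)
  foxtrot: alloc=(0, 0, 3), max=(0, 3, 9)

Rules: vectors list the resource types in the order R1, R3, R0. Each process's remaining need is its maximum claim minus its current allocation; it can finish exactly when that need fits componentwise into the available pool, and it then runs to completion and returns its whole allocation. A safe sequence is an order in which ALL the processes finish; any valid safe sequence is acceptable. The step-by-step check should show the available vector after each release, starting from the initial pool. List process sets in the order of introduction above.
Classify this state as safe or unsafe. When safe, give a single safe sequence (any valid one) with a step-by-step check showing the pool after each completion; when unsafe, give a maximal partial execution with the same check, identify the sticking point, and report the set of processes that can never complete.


The state is SAFE; one workable sequence: charlie, alpha, echo, india, delta, foxtrot.
Key observation: at charlie the run first touches a limit — (0, 0, 2) against (0, 0, 2), exact on a resource it actually requests.
Step-by-step check:
  pool = (0, 0, 2)
  charlie needs (0, 0, 2) <= (0, 0, 2) -> finishes; pool += (1, 0, 3) = (1, 0, 5)
  alpha needs (1, 0, 4) <= (1, 0, 5) -> finishes; pool += (0, 0, 2) = (1, 0, 7)
  echo needs (0, 0, 3) <= (1, 0, 7) -> finishes; pool += (1, 1, 2) = (2, 1, 9)
  india needs (0, 1, 9) <= (2, 1, 9) -> finishes; pool += (1, 0, 0) = (3, 1, 9)
  delta needs (3, 0, 9) <= (3, 1, 9) -> finishes; pool += (2, 2, 0) = (5, 3, 9)
  foxtrot needs (0, 3, 6) <= (5, 3, 9) -> finishes; pool += (0, 0, 3) = (5, 3, 12)


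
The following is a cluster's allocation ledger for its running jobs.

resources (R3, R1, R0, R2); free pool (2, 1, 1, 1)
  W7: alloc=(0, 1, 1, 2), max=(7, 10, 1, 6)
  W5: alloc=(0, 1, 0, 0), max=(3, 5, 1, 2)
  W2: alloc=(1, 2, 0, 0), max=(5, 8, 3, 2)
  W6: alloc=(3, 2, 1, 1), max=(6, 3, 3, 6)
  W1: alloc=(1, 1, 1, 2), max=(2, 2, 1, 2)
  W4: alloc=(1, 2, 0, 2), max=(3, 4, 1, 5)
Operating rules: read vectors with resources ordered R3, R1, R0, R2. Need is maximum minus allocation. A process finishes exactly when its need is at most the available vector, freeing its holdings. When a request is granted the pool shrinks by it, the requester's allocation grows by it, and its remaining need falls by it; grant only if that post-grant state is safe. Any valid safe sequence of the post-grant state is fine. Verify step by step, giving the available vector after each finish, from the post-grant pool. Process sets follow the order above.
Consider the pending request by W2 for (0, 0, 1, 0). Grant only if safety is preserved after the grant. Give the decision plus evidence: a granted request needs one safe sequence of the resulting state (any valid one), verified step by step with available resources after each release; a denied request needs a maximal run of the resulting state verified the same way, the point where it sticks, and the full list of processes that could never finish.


DENY — the pretend-granted state is unsafe.
Key observation: after W1, W4, W5 the pool peaks at (4, 5, 1, 5), and each blocked process is short somewhere: W7 on R3, R1; W2 on R1, R0; W6 on R0.
After a pretend grant, a maximal execution: W1, W4, W5 — then nothing else fits. Check, step by step:
  pool = (2, 1, 0, 1)
  W1 needs (1, 1, 0, 0) <= (2, 1, 0, 1) -> finishes; pool += (1, 1, 1, 2) = (3, 2, 1, 3)
  W4 needs (2, 2, 1, 3) <= (3, 2, 1, 3) -> finishes; pool += (1, 2, 0, 2) = (4, 4, 1, 5)
  W5 needs (3, 4, 1, 2) <= (4, 4, 1, 5) -> finishes; pool += (0, 1, 0, 0) = (4, 5, 1, 5)
  blocked: W7 wants (7, 9, 0, 4), pool (4, 5, 1, 5) — not enough R3 and R1
  blocked: W2 wants (4, 6, 2, 2), pool (4, 5, 1, 5) — not enough R1 and R0
  blocked: W6 wants (3, 1, 2, 5), pool (4, 5, 1, 5) — not enough R0
Processes that could never finish after the grant: W7, W2 and W6.


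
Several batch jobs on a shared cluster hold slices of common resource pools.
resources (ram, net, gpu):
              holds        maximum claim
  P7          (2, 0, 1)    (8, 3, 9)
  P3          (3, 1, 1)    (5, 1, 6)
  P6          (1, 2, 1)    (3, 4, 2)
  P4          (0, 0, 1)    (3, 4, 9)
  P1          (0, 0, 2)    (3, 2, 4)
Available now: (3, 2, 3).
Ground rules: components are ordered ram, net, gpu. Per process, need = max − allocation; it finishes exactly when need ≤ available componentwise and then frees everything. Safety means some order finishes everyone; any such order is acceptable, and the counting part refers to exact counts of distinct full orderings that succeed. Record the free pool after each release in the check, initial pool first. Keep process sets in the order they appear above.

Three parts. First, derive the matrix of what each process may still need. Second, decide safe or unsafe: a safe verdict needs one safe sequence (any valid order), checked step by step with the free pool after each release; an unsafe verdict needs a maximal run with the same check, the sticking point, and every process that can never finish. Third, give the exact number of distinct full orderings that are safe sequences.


(1) Remaining need (order ram, net, gpu):
  P7: (6, 3, 8)
  P3: (2, 0, 5)
  P6: (2, 2, 1)
  P4: (3, 4, 8)
  P1: (3, 2, 2)
(2) UNSAFE — no complete ordering exists.
Key observation: once P6, P1, P3 finish, the pool peaks at (7, 5, 7) — and every remaining process still needs more gpu than that.
A maximal execution: P6, P1, P3 — then nothing else fits. Step-by-step check:
  pool = (3, 2, 3)
  P6 needs (2, 2, 1) <= (3, 2, 3) -> finishes; pool += (1, 2, 1) = (4, 4, 4)
  P1 needs (3, 2, 2) <= (4, 4, 4) -> finishes; pool += (0, 0, 2) = (4, 4, 6)
  P3 needs (2, 0, 5) <= (4, 4, 6) -> finishes; pool += (3, 1, 1) = (7, 5, 7)
  blocked: P7 wants (6, 3, 8), pool (7, 5, 7) — not enough gpu
  blocked: P4 wants (3, 4, 8), pool (7, 5, 7) — not enough gpu
Permanently blocked: P7 and P4.
(3) Exactly 0 of the possible complete orderings are safe sequences.


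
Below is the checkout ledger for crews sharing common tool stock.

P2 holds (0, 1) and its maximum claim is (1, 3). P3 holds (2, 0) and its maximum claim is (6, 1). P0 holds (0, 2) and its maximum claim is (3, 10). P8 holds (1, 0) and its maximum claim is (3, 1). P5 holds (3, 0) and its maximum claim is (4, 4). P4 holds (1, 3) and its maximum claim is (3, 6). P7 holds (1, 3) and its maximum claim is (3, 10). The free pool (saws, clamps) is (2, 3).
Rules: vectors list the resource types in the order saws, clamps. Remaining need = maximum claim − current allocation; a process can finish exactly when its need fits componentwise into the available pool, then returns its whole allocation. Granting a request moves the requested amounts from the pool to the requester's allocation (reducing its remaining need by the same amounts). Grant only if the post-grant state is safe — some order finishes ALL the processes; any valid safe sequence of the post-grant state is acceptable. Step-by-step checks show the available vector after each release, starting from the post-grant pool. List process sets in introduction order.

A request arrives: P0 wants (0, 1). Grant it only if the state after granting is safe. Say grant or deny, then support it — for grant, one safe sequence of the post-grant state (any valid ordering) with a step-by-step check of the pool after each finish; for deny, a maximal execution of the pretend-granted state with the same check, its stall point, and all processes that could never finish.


DENY — the pretend-granted state is unsafe.
Key observation: P2, P4, P5, P8, P3 can finish, but then (9, 6) is all there is, and the blocked group's clamps demands exceed it.
Pretend the grant happened; the run P2, P4, P5, P8, P3 goes as far as possible. Verifying each step:
  pool = (2, 2)
  P2 needs (1, 2) <= (2, 2) -> finishes; pool += (0, 1) = (2, 3)
  P4 needs (2, 3) <= (2, 3) -> finishes; pool += (1, 3) = (3, 6)
  P5 needs (1, 4) <= (3, 6) -> finishes; pool += (3, 0) = (6, 6)
  P8 needs (2, 1) <= (6, 6) -> finishes; pool += (1, 0) = (7, 6)
  P3 needs (4, 1) <= (7, 6) -> finishes; pool += (2, 0) = (9, 6)
  blocked: P0 wants (3, 7), pool (9, 6) — not enough clamps
  blocked: P7 wants (2, 7), pool (9, 6) — not enough clamps
Processes that could never finish after the grant: P0 and P7.


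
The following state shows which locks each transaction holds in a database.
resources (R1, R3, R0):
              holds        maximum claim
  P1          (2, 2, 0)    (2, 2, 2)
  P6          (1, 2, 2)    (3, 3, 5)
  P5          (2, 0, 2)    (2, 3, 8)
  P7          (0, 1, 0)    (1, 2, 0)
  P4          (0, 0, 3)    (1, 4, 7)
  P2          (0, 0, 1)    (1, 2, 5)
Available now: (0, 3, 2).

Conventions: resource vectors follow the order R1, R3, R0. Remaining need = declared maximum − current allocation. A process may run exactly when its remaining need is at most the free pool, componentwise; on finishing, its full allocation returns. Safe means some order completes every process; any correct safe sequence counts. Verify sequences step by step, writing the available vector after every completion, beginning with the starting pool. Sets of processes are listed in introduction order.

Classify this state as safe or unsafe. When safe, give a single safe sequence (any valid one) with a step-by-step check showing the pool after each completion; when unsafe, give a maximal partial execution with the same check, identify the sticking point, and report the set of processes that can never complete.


UNSAFE — no complete ordering exists.
Key observation: no order helps: past P1, P7, the free pool tops out at (2, 6, 2), below what each blocked process needs in R0.
Going as far as possible: P1, P7; after that, nothing fits. Walking it through:
  pool = (0, 3, 2)
  P1 needs (0, 0, 2) <= (0, 3, 2) -> finishes; pool += (2, 2, 0) = (2, 5, 2)
  P7 needs (1, 1, 0) <= (2, 5, 2) -> finishes; pool += (0, 1, 0) = (2, 6, 2)
  P6 cannot run: need (2, 1, 3) vs free (2, 6, 2) (insufficient R0)
  P5 cannot run: need (0, 3, 6) vs free (2, 6, 2) (insufficient R0)
  P4 cannot run: need (1, 4, 4) vs free (2, 6, 2) (insufficient R0)
  P2 cannot run: need (1, 2, 4) vs free (2, 6, 2) (insufficient R0)
Processes that can never finish: P6, P5, P4 and P2.


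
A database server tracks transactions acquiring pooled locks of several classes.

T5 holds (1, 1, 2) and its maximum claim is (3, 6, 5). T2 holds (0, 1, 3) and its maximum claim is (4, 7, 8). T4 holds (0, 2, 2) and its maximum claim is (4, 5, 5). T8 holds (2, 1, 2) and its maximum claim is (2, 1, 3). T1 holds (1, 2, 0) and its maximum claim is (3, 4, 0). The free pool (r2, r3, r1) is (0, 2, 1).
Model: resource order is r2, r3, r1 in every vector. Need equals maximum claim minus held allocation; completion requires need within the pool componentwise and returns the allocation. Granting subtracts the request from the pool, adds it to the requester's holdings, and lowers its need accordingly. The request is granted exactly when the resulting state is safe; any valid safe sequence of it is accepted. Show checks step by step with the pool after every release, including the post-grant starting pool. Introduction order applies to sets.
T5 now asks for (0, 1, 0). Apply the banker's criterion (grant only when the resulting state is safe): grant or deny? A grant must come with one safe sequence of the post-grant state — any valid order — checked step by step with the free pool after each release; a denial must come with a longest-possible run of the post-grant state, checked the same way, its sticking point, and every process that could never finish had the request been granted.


GRANT. The post-grant state is safe; one safe sequence: T8, T1, T5, T4, T2.
Key observation: the grant leaves (0, 1, 1) free — enough for T8, whose release restarts the cascade.
Verifying the post-grant state step by step:
  pool = (0, 1, 1)
  run T8 (needs (0, 0, 1), free (0, 1, 1)); after release of (2, 1, 2) the pool is (2, 2, 3)
  run T1 (needs (2, 2, 0), free (2, 2, 3)); after release of (1, 2, 0) the pool is (3, 4, 3)
  run T5 (needs (2, 4, 3), free (3, 4, 3)); after release of (1, 2, 2) the pool is (4, 6, 5)
  run T4 (needs (4, 3, 3), free (4, 6, 5)); after release of (0, 2, 2) the pool is (4, 8, 7)
  run T2 (needs (4, 6, 5), free (4, 8, 7)); after release of (0, 1, 3) the pool is (4, 9, 10)


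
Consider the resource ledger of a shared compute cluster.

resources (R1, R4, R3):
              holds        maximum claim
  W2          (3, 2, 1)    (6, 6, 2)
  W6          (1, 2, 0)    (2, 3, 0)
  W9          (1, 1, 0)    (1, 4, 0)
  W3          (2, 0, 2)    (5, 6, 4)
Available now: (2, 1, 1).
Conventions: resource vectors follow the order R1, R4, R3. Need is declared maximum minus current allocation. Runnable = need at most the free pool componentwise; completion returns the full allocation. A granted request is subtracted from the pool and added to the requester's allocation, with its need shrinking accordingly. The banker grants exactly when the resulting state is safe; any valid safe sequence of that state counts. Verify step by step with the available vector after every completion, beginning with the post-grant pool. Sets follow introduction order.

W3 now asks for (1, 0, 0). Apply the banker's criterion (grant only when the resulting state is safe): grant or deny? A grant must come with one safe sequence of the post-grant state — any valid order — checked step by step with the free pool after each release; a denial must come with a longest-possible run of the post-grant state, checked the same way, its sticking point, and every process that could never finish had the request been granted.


GRANT. The post-grant state is safe; one safe sequence: W6, W9, W2, W3.
Key observation: even at the reduced pool (1, 1, 1), W6 fits immediately, so safety survives the grant.
Check on the post-grant state, step by step:
  pool = (1, 1, 1)
  run W6 (needs (1, 1, 0), free (1, 1, 1)); after release of (1, 2, 0) the pool is (2, 3, 1)
  run W9 (needs (0, 3, 0), free (2, 3, 1)); after release of (1, 1, 0) the pool is (3, 4, 1)
  run W2 (needs (3, 4, 1), free (3, 4, 1)); after release of (3, 2, 1) the pool is (6, 6, 2)
  run W3 (needs (2, 6, 2), free (6, 6, 2)); after release of (3, 0, 2) the pool is (9, 6, 4)


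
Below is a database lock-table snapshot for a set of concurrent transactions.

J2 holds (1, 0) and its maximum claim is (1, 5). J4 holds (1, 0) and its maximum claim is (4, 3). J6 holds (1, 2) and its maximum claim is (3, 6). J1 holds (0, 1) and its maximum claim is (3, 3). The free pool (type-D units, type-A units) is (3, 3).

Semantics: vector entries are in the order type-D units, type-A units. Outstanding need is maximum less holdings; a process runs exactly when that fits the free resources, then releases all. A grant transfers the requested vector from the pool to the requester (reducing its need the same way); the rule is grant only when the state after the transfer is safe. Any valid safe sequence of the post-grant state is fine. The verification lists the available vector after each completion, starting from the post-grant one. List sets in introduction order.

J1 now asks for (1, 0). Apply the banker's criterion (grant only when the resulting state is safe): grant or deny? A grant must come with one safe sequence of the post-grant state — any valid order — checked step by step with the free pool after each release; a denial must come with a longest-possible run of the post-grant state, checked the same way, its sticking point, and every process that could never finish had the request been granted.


GRANT. The post-grant state is safe; one safe sequence: J1, J6, J4, J2.
Key observation: with (2, 3) left after the transfer, J1 can run at once — the state stays safe.
Verifying the post-grant state step by step:
  pool = (2, 3)
  J1 needs (2, 2) <= (2, 3) -> finishes; pool += (1, 1) = (3, 4)
  J6 needs (2, 4) <= (3, 4) -> finishes; pool += (1, 2) = (4, 6)
  J4 needs (3, 3) <= (4, 6) -> finishes; pool += (1, 0) = (5, 6)
  J2 needs (0, 5) <= (5, 6) -> finishes; pool += (1, 0) = (6, 6)


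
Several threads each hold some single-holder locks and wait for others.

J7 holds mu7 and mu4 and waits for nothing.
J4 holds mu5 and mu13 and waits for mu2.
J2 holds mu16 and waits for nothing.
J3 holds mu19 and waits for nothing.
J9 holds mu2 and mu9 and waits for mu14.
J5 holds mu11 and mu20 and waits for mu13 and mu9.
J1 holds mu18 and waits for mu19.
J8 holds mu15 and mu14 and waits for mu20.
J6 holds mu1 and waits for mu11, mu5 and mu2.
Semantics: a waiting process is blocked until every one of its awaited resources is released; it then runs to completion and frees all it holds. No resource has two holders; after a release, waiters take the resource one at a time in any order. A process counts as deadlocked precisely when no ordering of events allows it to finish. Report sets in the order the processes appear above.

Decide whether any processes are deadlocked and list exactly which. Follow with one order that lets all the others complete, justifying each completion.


Deadlocked set: J4, J9, J5, J8 and J6.
Key observation: the waits loop around J4 -> J9 -> J8 -> J5 -> J4 with no way out; J6 waits into the deadlock from upstream.
The rest can finish in the order J2, J7, J3, J1.
Check, step by step:
  J2 waits on nothing -> runs at once and releases mu16
  J7 waits on nothing -> runs at once and releases mu7 and mu4
  J3 waits on nothing -> runs at once and releases mu19
  J1 waits on mu19 — all released -> runs and releases mu18


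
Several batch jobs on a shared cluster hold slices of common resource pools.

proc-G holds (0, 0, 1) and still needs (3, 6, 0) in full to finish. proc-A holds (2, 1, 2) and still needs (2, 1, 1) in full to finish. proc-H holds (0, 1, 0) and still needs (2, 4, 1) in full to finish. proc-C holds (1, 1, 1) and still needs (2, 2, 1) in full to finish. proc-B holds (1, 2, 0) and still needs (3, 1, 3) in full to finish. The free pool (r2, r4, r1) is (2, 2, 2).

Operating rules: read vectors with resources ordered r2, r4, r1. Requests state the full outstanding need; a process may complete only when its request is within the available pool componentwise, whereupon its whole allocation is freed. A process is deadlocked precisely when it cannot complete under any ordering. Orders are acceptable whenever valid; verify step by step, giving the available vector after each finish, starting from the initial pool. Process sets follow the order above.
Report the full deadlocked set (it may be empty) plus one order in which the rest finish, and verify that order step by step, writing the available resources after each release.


No process is deadlocked.
Key observation: there is always a runnable process — proc-A first — so the state unwinds completely.
The rest can finish in the order proc-A, proc-C, proc-B, proc-H, proc-G. Verifying each step:
  pool = (2, 2, 2)
  run proc-A (needs (2, 1, 1), free (2, 2, 2)); after release of (2, 1, 2) the pool is (4, 3, 4)
  run proc-C (needs (2, 2, 1), free (4, 3, 4)); after release of (1, 1, 1) the pool is (5, 4, 5)
  run proc-B (needs (3, 1, 3), free (5, 4, 5)); after release of (1, 2, 0) the pool is (6, 6, 5)
  run proc-H (needs (2, 4, 1), free (6, 6, 5)); after release of (0, 1, 0) the pool is (6, 7, 5)
  run proc-G (needs (3, 6, 0), free (6, 7, 5)); after release of (0, 0, 1) the pool is (6, 7, 6)


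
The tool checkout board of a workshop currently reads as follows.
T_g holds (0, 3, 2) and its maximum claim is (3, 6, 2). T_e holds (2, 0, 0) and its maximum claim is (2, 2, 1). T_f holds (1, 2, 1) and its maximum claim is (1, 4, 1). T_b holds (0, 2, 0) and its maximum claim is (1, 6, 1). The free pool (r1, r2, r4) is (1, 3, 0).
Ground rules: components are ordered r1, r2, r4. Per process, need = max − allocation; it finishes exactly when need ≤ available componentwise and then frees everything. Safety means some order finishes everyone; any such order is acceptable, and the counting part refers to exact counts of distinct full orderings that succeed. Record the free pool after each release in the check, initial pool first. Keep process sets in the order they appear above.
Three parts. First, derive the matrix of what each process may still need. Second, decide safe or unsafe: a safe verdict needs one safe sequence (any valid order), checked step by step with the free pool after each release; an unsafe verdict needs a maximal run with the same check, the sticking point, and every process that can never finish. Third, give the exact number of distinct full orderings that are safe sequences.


(1) Remaining need (order r1, r2, r4):
  T_g: (3, 3, 0)
  T_e: (0, 2, 1)
  T_f: (0, 2, 0)
  T_b: (1, 4, 1)
(2) SAFE, for example via the order T_f, T_e, T_b, T_g.
Key observation: at T_e the run first touches a limit — (0, 2, 1) against (2, 5, 1), exact on a resource it actually requests.
Walking it through:
  pool = (1, 3, 0)
  run T_f (needs (0, 2, 0), free (1, 3, 0)); after release of (1, 2, 1) the pool is (2, 5, 1)
  run T_e (needs (0, 2, 1), free (2, 5, 1)); after release of (2, 0, 0) the pool is (4, 5, 1)
  run T_b (needs (1, 4, 1), free (4, 5, 1)); after release of (0, 2, 0) the pool is (4, 7, 1)
  run T_g (needs (3, 3, 0), free (4, 7, 1)); after release of (0, 3, 2) the pool is (4, 10, 3)
(3) Precisely 3 of the possible complete orderings are safe sequences.


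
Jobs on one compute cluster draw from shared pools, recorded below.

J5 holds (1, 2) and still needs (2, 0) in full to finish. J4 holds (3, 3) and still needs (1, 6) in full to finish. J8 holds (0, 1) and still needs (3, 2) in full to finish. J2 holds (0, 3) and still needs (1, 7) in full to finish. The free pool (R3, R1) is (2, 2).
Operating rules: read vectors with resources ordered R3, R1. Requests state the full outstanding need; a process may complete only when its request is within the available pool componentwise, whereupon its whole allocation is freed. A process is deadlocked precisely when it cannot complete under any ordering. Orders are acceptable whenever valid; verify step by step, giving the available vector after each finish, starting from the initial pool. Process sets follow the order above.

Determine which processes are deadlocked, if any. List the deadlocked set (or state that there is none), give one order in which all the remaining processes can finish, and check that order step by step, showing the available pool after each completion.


Deadlocked set: J4 and J2.
Key observation: the wall is R1: completing J5, J8 brings the pool only to (3, 5), and all the rest need more.
One completion order for the rest: J5, J8. Verifying each step:
  pool = (2, 2)
  run J5 (needs (2, 0), free (2, 2)); after release of (1, 2) the pool is (3, 4)
  run J8 (needs (3, 2), free (3, 4)); after release of (0, 1) the pool is (3, 5)
None of the blocked processes ever fits:
  J4 cannot run: need (1, 6) vs free (3, 5) (insufficient R1)
  J2 cannot run: need (1, 7) vs free (3, 5) (insufficient R1)


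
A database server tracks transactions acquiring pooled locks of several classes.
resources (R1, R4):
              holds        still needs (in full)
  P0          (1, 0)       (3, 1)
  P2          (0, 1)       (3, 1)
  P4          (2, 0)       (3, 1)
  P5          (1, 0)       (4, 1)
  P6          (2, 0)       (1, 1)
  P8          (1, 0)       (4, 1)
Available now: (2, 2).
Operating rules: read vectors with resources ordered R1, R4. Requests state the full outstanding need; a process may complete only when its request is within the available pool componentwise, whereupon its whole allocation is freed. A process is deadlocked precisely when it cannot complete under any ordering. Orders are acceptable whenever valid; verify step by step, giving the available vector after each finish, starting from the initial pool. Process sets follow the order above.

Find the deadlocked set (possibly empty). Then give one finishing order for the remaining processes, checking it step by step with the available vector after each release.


The deadlocked set is empty.
Key observation: there is always a runnable process — P6 first — so the state unwinds completely.
One completion order for the rest: P6, P2, P5, P4, P0, P8. Verifying each step:
  pool = (2, 2)
  P6: need (1, 1) fits (2, 2); releases (2, 0), pool now (4, 2)
  P2: need (3, 1) fits (4, 2); releases (0, 1), pool now (4, 3)
  P5: need (4, 1) fits (4, 3); releases (1, 0), pool now (5, 3)
  P4: need (3, 1) fits (5, 3); releases (2, 0), pool now (7, 3)
  P0: need (3, 1) fits (7, 3); releases (1, 0), pool now (8, 3)
  P8: need (4, 1) fits (8, 3); releases (1, 0), pool now (9, 3)


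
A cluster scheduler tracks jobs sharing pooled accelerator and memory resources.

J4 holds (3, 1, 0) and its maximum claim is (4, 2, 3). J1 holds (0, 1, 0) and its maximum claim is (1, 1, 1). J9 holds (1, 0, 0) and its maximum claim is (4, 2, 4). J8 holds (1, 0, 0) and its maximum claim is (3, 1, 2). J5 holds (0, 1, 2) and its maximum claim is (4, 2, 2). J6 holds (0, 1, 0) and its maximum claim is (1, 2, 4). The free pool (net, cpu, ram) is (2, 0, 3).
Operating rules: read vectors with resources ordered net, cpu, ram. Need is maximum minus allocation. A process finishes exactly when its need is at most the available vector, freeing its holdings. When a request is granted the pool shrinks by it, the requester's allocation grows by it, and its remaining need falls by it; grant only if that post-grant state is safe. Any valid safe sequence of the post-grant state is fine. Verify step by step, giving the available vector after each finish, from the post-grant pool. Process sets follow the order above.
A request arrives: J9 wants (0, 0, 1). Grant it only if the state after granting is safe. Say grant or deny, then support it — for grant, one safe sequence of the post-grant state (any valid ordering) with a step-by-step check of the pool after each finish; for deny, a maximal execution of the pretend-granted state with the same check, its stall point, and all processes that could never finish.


DENY. Granting would leave the state unsafe.
Key observation: after J1, J8 the pool peaks at (3, 1, 2), and each blocked process is short somewhere: J4 on ram; J9 on cpu, ram; J5 on net; J6 on ram.
After a pretend grant, a maximal execution: J1, J8 — then nothing else fits. Check, step by step:
  pool = (2, 0, 2)
  J1: need (1, 0, 1) fits (2, 0, 2); releases (0, 1, 0), pool now (2, 1, 2)
  J8: need (2, 1, 2) fits (2, 1, 2); releases (1, 0, 0), pool now (3, 1, 2)
  blocked: J4 wants (1, 1, 3), pool (3, 1, 2) — not enough ram
  blocked: J9 wants (3, 2, 3), pool (3, 1, 2) — not enough cpu and ram
  blocked: J5 wants (4, 1, 0), pool (3, 1, 2) — not enough net
  blocked: J6 wants (1, 1, 4), pool (3, 1, 2) — not enough ram
Had the request been granted, J4, J9, J5 and J6 could never finish.


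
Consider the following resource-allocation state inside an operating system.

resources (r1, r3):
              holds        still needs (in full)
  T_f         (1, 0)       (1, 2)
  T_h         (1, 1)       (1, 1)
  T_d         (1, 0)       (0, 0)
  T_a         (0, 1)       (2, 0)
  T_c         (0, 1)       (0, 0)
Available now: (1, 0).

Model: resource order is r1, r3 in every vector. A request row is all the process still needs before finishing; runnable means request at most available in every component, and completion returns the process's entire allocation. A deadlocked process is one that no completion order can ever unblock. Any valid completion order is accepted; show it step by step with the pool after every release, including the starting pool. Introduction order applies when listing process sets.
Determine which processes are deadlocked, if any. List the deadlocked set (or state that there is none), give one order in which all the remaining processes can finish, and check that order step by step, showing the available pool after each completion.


The deadlocked set is empty.
Key observation: starting with T_c, each completion frees enough for the next — no one is permanently blocked.
A valid finishing order for the others: T_c, T_h, T_d, T_f, T_a. Check, step by step:
  pool = (1, 0)
  T_c needs (0, 0) <= (1, 0) -> finishes; pool += (0, 1) = (1, 1)
  T_h needs (1, 1) <= (1, 1) -> finishes; pool += (1, 1) = (2, 2)
  T_d needs (0, 0) <= (2, 2) -> finishes; pool += (1, 0) = (3, 2)
  T_f needs (1, 2) <= (3, 2) -> finishes; pool += (1, 0) = (4, 2)
  T_a needs (2, 0) <= (4, 2) -> finishes; pool += (0, 1) = (4, 3)


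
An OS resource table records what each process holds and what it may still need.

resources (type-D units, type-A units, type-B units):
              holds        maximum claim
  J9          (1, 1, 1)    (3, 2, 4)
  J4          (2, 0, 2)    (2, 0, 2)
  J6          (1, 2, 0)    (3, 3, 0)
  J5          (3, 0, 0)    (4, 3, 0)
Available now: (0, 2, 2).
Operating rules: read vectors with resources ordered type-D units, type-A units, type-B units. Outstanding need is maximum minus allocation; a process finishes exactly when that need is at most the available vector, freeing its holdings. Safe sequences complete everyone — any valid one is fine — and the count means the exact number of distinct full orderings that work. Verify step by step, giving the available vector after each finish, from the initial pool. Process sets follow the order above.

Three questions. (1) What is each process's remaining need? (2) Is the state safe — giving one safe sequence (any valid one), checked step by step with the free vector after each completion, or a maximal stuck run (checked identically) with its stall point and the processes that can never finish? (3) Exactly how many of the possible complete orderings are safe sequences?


(1) Need matrix, components ordered type-D units, type-A units, type-B units:
  J9: (2, 1, 3)
  J4: (0, 0, 0)
  J6: (2, 1, 0)
  J5: (1, 3, 0)
(2) SAFE — a valid safe sequence is J4, J6, J5, J9.
Key observation: J6 marks the first exact bind of the order: its need (2, 1, 0) fits the free (2, 2, 4) with zero slack on a requested resource.
Verifying each step:
  pool = (0, 2, 2)
  J4 needs (0, 0, 0) <= (0, 2, 2) -> finishes; pool += (2, 0, 2) = (2, 2, 4)
  J6 needs (2, 1, 0) <= (2, 2, 4) -> finishes; pool += (1, 2, 0) = (3, 4, 4)
  J5 needs (1, 3, 0) <= (3, 4, 4) -> finishes; pool += (3, 0, 0) = (6, 4, 4)
  J9 needs (2, 1, 3) <= (6, 4, 4) -> finishes; pool += (1, 1, 1) = (7, 5, 5)
(3) The exact count: 4 of the possible complete orderings are safe sequences.


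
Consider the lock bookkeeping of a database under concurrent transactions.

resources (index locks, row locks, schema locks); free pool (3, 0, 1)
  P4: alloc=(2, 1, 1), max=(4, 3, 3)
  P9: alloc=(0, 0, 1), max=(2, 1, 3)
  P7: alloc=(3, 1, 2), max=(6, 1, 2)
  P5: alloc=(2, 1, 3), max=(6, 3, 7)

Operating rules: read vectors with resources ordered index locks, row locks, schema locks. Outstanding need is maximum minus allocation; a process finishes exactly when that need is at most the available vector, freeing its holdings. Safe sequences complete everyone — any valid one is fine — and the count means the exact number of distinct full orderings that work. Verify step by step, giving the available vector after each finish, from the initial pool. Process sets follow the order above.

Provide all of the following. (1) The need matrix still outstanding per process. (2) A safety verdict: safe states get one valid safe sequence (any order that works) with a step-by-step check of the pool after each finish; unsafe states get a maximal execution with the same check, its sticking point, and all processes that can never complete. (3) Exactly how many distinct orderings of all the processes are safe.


(1) Remaining need (order index locks, row locks, schema locks):
  P4: (2, 2, 2)
  P9: (2, 1, 2)
  P7: (3, 0, 0)
  P5: (4, 2, 4)
(2) UNSAFE — no complete ordering exists.
Key observation: once P7, P9 finish, the pool peaks at (6, 1, 4) — and every remaining process still needs more row locks than that.
Going as far as possible: P7, P9; after that, nothing fits. Verifying each step:
  pool = (3, 0, 1)
  P7 needs (3, 0, 0) <= (3, 0, 1) -> finishes; pool += (3, 1, 2) = (6, 1, 3)
  P9 needs (2, 1, 2) <= (6, 1, 3) -> finishes; pool += (0, 0, 1) = (6, 1, 4)
  P4 cannot run: need (2, 2, 2) vs free (6, 1, 4) (insufficient row locks)
  P5 cannot run: need (4, 2, 4) vs free (6, 1, 4) (insufficient row locks)
Permanently blocked: P4 and P5.
(3) Precisely 0 of the possible complete orderings are safe sequences.


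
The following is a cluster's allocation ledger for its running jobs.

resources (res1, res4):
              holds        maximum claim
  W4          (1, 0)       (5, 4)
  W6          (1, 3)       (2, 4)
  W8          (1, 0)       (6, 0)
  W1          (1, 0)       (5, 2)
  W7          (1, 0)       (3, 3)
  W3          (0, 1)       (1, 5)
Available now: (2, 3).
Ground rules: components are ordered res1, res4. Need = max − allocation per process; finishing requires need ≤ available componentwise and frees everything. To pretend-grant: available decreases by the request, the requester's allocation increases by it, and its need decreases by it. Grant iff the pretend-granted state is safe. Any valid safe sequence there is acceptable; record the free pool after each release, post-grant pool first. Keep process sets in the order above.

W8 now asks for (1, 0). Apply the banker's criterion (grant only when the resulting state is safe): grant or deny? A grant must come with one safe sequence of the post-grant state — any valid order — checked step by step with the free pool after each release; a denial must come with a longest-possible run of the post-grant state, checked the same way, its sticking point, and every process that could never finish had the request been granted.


DENY: after the grant no complete ordering would exist.
Key observation: after W6, W3, W7 complete, (3, 7) is the best the pool ever gets, yet each leftover process wants more res1.
Pretend the grant happened; the run W6, W3, W7 goes as far as possible. Step-by-step check:
  pool = (1, 3)
  W6: need (1, 1) fits (1, 3); releases (1, 3), pool now (2, 6)
  W3: need (1, 4) fits (2, 6); releases (0, 1), pool now (2, 7)
  W7: need (2, 3) fits (2, 7); releases (1, 0), pool now (3, 7)
  blocked: W4 wants (4, 4), pool (3, 7) — not enough res1
  blocked: W8 wants (4, 0), pool (3, 7) — not enough res1
  blocked: W1 wants (4, 2), pool (3, 7) — not enough res1
Had the request been granted, W4, W8 and W1 could never finish.


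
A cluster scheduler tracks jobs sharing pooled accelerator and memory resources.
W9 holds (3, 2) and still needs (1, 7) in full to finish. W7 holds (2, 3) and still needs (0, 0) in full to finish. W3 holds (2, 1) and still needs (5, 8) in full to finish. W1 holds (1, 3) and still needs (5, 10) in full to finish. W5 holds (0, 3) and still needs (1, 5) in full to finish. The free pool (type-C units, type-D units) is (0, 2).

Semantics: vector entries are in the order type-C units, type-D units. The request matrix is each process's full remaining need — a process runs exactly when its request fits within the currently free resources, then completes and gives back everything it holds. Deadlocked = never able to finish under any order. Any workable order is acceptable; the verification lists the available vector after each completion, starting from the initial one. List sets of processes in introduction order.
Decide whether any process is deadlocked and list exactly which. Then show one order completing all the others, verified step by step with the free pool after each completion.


Nothing here is deadlocked.
Key observation: no deadlock: W7 fits now, and the freed resources carry the rest through.
The rest can finish in the order W7, W5, W9, W3, W1. Step-by-step check:
  pool = (0, 2)
  W7: need (0, 0) fits (0, 2); releases (2, 3), pool now (2, 5)
  W5: need (1, 5) fits (2, 5); releases (0, 3), pool now (2, 8)
  W9: need (1, 7) fits (2, 8); releases (3, 2), pool now (5, 10)
  W3: need (5, 8) fits (5, 10); releases (2, 1), pool now (7, 11)
  W1: need (5, 10) fits (7, 11); releases (1, 3), pool now (8, 14)


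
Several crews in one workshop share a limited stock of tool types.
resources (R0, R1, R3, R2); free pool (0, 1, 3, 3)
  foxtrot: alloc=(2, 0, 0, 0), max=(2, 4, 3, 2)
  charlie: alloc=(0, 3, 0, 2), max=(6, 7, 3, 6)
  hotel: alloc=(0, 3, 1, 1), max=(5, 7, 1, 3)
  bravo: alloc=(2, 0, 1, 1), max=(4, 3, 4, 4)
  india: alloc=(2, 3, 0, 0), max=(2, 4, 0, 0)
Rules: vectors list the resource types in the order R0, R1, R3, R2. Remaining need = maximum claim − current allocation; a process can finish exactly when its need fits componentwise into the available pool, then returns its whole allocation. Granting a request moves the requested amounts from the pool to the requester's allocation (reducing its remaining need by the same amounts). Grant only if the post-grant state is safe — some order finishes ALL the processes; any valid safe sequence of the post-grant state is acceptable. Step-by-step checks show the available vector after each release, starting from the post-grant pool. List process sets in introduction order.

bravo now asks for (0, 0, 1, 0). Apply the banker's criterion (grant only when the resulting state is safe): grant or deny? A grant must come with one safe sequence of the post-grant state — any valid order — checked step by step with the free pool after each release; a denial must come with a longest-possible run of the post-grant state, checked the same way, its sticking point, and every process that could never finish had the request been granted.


GRANT: granting preserves safety; a valid post-grant sequence is india, bravo, foxtrot, hotel, charlie.
Key observation: the grant leaves (0, 1, 2, 3) free — enough for india, whose release restarts the cascade.
Check on the post-grant state, step by step:
  pool = (0, 1, 2, 3)
  india: need (0, 1, 0, 0) fits (0, 1, 2, 3); releases (2, 3, 0, 0), pool now (2, 4, 2, 3)
  bravo: need (2, 3, 2, 3) fits (2, 4, 2, 3); releases (2, 0, 2, 1), pool now (4, 4, 4, 4)
  foxtrot: need (0, 4, 3, 2) fits (4, 4, 4, 4); releases (2, 0, 0, 0), pool now (6, 4, 4, 4)
  hotel: need (5, 4, 0, 2) fits (6, 4, 4, 4); releases (0, 3, 1, 1), pool now (6, 7, 5, 5)
  charlie: need (6, 4, 3, 4) fits (6, 7, 5, 5); releases (0, 3, 0, 2), pool now (6, 10, 5, 7)
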